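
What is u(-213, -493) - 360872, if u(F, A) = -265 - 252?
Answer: -361389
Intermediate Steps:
u(F, A) = -517
u(-213, -493) - 360872 = -517 - 360872 = -361389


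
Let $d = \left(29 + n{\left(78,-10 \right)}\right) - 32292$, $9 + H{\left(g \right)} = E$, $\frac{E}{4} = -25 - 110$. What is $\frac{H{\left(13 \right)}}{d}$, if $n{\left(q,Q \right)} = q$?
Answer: $\frac{549}{32185} \approx 0.017058$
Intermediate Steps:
$E = -540$ ($E = 4 \left(-25 - 110\right) = 4 \left(-135\right) = -540$)
$H{\left(g \right)} = -549$ ($H{\left(g \right)} = -9 - 540 = -549$)
$d = -32185$ ($d = \left(29 + 78\right) - 32292 = 107 - 32292 = -32185$)
$\frac{H{\left(13 \right)}}{d} = - \frac{549}{-32185} = \left(-549\right) \left(- \frac{1}{32185}\right) = \frac{549}{32185}$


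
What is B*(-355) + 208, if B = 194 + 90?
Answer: -100612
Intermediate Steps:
B = 284
B*(-355) + 208 = 284*(-355) + 208 = -100820 + 208 = -100612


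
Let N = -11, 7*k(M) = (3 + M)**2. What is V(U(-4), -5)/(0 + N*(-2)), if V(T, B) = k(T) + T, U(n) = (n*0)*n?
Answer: 9/154 ≈ 0.058442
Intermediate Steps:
k(M) = (3 + M)**2/7
U(n) = 0 (U(n) = 0*n = 0)
V(T, B) = T + (3 + T)**2/7 (V(T, B) = (3 + T)**2/7 + T = T + (3 + T)**2/7)
V(U(-4), -5)/(0 + N*(-2)) = (0 + (3 + 0)**2/7)/(0 - 11*(-2)) = (0 + (1/7)*3**2)/(0 + 22) = (0 + (1/7)*9)/22 = (0 + 9/7)*(1/22) = (9/7)*(1/22) = 9/154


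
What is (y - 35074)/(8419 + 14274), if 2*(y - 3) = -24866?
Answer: -47504/22693 ≈ -2.0933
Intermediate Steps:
y = -12430 (y = 3 + (½)*(-24866) = 3 - 12433 = -12430)
(y - 35074)/(8419 + 14274) = (-12430 - 35074)/(8419 + 14274) = -47504/22693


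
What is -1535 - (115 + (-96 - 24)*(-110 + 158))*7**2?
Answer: 275070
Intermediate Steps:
-1535 - (115 + (-96 - 24)*(-110 + 158))*7**2 = -1535 - (115 - 120*48)*49 = -1535 - (115 - 5760)*49 = -1535 - (-5645)*49 = -1535 - 1*(-276605) = -1535 + 276605 = 275070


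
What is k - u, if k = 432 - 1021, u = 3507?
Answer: -4096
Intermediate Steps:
k = -589
k - u = -589 - 1*3507 = -589 - 3507 = -4096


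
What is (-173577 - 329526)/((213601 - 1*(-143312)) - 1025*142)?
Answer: -503103/211363 ≈ -2.3803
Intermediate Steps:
(-173577 - 329526)/((213601 - 1*(-143312)) - 1025*142) = -503103/((213601 + 143312) - 145550) = -503103/(356913 - 145550) = -503103/211363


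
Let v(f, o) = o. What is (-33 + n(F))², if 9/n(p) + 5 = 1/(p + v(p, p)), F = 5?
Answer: 2913849/2401 ≈ 1213.6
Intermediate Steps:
n(p) = 9/(-5 + 1/(2*p)) (n(p) = 9/(-5 + 1/(p + p)) = 9/(-5 + 1/(2*p)))
(-33 + n(F))² = (-33 - 18*5/(-1 + 10*5))² = (-33 - 18*5/(-1 + 50))² = (-33 - 18*5/49)² = (-33 - 18*5*1/49)² = (-33 - 90/49)² = (-1707/49)² = 2913849/2401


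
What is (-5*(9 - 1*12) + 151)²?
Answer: 27556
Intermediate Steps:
(-5*(9 - 1*12) + 151)² = (-5*(9 - 12) + 151)² = (-5*(-3) + 151)² = (15 + 151)² = 166² = 27556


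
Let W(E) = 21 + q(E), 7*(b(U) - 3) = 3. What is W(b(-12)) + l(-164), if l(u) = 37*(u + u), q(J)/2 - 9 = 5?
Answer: -12087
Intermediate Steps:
b(U) = 24/7 (b(U) = 3 + (⅐)*3 = 3 + 3/7 = 24/7)
q(J) = 28 (q(J) = 18 + 2*5 = 18 + 10 = 28)
l(u) = 74*u (l(u) = 37*(2*u) = 74*u)
W(E) = 49 (W(E) = 21 + 28 = 49)
W(b(-12)) + l(-164) = 49 + 74*(-164) = 49 - 12136 = -12087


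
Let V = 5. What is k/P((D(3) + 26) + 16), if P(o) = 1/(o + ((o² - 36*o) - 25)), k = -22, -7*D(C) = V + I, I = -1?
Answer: -260150/49 ≈ -5309.2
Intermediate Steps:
D(C) = -4/7 (D(C) = -(5 - 1)/7 = -⅐*4 = -4/7)
P(o) = 1/(-25 + o² - 35*o) (P(o) = 1/(o + (-25 + o² - 36*o)) = 1/(-25 + o² - 35*o))
k/P((D(3) + 26) + 16) = -(-550 - 770*((-4/7 + 26) + 16) + 22*((-4/7 + 26) + 16)²) = -(-550 - 770*(178/7 + 16) + 22*(178/7 + 16)²) = -22/(1/(-25 + (290/7)² - 35*290/7)) = -22/(1/(-25 + 84100/49 - 1450)) = -22/(1/(11825/49)) = -22/49/11825 = -22*11825/49 = -260150/49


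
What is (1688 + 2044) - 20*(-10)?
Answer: 3932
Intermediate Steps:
(1688 + 2044) - 20*(-10) = 3732 + 200 = 3932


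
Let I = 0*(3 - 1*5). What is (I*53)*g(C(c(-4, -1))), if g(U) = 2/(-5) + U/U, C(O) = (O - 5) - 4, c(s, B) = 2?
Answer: 0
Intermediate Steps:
C(O) = -9 + O (C(O) = (-5 + O) - 4 = -9 + O)
g(U) = ⅗ (g(U) = 2*(-⅕) + 1 = -⅖ + 1 = ⅗)
I = 0 (I = 0*(3 - 5) = 0*(-2) = 0)
(I*53)*g(C(c(-4, -1))) = (0*53)*(⅗) = 0*(⅗) = 0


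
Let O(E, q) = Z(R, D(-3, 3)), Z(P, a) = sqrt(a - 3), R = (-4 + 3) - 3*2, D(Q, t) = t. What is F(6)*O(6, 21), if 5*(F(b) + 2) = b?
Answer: 0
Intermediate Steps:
F(b) = -2 + b/5
R = -7 (R = -1 - 6 = -7)
Z(P, a) = sqrt(-3 + a)
O(E, q) = 0 (O(E, q) = sqrt(-3 + 3) = sqrt(0) = 0)
F(6)*O(6, 21) = (-2 + (1/5)*6)*0 = (-2 + 6/5)*0 = -4/5*0 = 0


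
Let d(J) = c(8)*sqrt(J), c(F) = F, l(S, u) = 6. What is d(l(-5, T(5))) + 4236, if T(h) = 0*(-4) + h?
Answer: 4236 + 8*sqrt(6) ≈ 4255.6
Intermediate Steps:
T(h) = h (T(h) = 0 + h = h)
d(J) = 8*sqrt(J)
d(l(-5, T(5))) + 4236 = 8*sqrt(6) + 4236 = 4236 + 8*sqrt(6)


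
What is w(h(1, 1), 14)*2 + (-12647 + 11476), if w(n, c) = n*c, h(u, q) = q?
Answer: -1143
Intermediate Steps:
w(n, c) = c*n
w(h(1, 1), 14)*2 + (-12647 + 11476) = (14*1)*2 + (-12647 + 11476) = 14*2 - 1171 = 28 - 1171 = -1143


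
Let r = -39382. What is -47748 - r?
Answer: -8366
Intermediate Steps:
-47748 - r = -47748 - 1*(-39382) = -47748 + 39382 = -8366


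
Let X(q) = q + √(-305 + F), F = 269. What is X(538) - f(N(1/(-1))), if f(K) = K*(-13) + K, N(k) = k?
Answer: 526 + 6*I ≈ 526.0 + 6.0*I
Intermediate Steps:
X(q) = q + 6*I (X(q) = q + √(-305 + 269) = q + √(-36) = q + 6*I)
f(K) = -12*K (f(K) = -13*K + K = -12*K)
X(538) - f(N(1/(-1))) = (538 + 6*I) - (-12)/(-1) = (538 + 6*I) - (-12)*(-1) = (538 + 6*I) - 1*12 = (538 + 6*I) - 12 = 526 + 6*I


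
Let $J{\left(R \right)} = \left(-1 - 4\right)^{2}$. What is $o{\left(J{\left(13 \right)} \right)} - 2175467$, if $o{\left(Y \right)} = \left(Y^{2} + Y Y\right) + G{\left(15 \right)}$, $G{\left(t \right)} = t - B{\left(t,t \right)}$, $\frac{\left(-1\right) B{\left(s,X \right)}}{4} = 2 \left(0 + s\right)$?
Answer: $-2174082$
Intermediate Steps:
$J{\left(R \right)} = 25$ ($J{\left(R \right)} = \left(-5\right)^{2} = 25$)
$B{\left(s,X \right)} = - 8 s$ ($B{\left(s,X \right)} = - 4 \cdot 2 \left(0 + s\right) = - 4 \cdot 2 s = - 8 s$)
$G{\left(t \right)} = 9 t$ ($G{\left(t \right)} = t - - 8 t = t + 8 t = 9 t$)
$o{\left(Y \right)} = 135 + 2 Y^{2}$ ($o{\left(Y \right)} = \left(Y^{2} + Y Y\right) + 9 \cdot 15 = \left(Y^{2} + Y^{2}\right) + 135 = 2 Y^{2} + 135 = 135 + 2 Y^{2}$)
$o{\left(J{\left(13 \right)} \right)} - 2175467 = \left(135 + 2 \cdot 25^{2}\right) - 2175467 = \left(135 + 2 \cdot 625\right) - 2175467 = \left(135 + 1250\right) - 2175467 = 1385 - 2175467 = -2174082$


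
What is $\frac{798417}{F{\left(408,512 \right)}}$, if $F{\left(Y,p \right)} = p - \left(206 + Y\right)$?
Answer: $- \frac{266139}{34} \approx -7827.6$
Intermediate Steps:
$F{\left(Y,p \right)} = -206 + p - Y$
$\frac{798417}{F{\left(408,512 \right)}} = \frac{798417}{-206 + 512 - 408} = \frac{798417}{-102} = 798417 \left(- \frac{1}{102}\right) = - \frac{266139}{34}$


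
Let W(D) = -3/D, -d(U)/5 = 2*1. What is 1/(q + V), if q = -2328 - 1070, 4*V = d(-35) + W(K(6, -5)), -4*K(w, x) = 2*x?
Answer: -5/17004 ≈ -0.00029405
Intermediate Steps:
K(w, x) = -x/2
d(U) = -10
V = -14/5 (V = (-10 - 3/((-½*(-5))))/4 = (-10 - 3/5/2)/4 = (-10 - 3*⅖)/4 = (-10 - 6/5)/4 = (¼)*(-56/5) = -14/5 ≈ -2.8000)
q = -3398
1/(q + V) = 1/(-3398 - 14/5) = 1/(-17004/5) = -5/17004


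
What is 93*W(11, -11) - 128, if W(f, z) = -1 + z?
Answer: -1244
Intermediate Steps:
93*W(11, -11) - 128 = 93*(-1 - 11) - 128 = 93*(-12) - 128 = -1116 - 128 = -1244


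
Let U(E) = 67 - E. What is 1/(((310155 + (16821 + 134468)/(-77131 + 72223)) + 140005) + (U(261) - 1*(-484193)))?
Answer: 4908/4584701083 ≈ 1.0705e-6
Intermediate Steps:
1/(((310155 + (16821 + 134468)/(-77131 + 72223)) + 140005) + (U(261) - 1*(-484193))) = 1/(((310155 + (16821 + 134468)/(-77131 + 72223)) + 140005) + ((67 - 1*261) - 1*(-484193))) = 1/(((310155 + 151289/(-4908)) + 140005) + ((67 - 261) + 484193)) = 1/(((310155 + 151289*(-1/4908)) + 140005) + (-194 + 484193)) = 1/(((310155 - 151289/4908) + 140005) + 483999) = 1/((1522089451/4908 + 140005) + 483999) = 1/(2209233991/4908 + 483999) = 1/(4584701083/4908) = 4908/4584701083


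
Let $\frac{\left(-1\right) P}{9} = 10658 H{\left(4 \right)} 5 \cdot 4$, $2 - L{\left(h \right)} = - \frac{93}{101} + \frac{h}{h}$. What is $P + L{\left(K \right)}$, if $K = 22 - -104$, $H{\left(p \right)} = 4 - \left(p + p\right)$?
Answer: $\frac{775049954}{101} \approx 7.6738 \cdot 10^{6}$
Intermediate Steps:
$H{\left(p \right)} = 4 - 2 p$
$K = 126$ ($K = 22 + 104 = 126$)
$L{\left(h \right)} = \frac{194}{101}$ ($L{\left(h \right)} = 2 - \left(- \frac{93}{101} + \frac{h}{h}\right) = 2 - \left(\left(-93\right) \frac{1}{101} + 1\right) = 2 - \left(- \frac{93}{101} + 1\right) = 2 - \frac{8}{101} = \frac{194}{101}$)
$P = 7673760$ ($P = - 9 \cdot 10658 \left(4 - 8\right) 5 \cdot 4 = - 9 \cdot 10658 \left(-4\right) 5 \cdot 4 = - 9 \cdot 10658 \left(\left(-20\right) 4\right) = - 9 \cdot 10658 \left(-80\right) = \left(-9\right) \left(-852640\right) = 7673760$)
$P + L{\left(K \right)} = 7673760 + \frac{194}{101} = \frac{775049954}{101}$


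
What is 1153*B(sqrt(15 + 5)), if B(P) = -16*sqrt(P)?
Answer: -18448*sqrt(2)*5**(1/4) ≈ -39013.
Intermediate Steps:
1153*B(sqrt(15 + 5)) = 1153*(-16*(15 + 5)**(1/4)) = 1153*(-16*sqrt(2)*5**(1/4)) = -18448*sqrt(2)*5**(1/4)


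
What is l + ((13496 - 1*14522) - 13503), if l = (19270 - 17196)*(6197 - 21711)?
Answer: -32190565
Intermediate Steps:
l = -32176036 (l = 2074*(-15514) = -32176036)
l + ((13496 - 1*14522) - 13503) = -32176036 + ((13496 - 1*14522) - 13503) = -32176036 + ((13496 - 14522) - 13503) = -32176036 + (-1026 - 13503) = -32176036 - 14529 = -32190565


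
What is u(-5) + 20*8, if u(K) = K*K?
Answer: 185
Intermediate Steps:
u(K) = K²
u(-5) + 20*8 = (-5)² + 20*8 = 25 + 160 = 185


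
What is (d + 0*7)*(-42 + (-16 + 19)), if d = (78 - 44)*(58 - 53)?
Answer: -6630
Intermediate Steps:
d = 170 (d = 34*5 = 170)
(d + 0*7)*(-42 + (-16 + 19)) = (170 + 0*7)*(-42 + (-16 + 19)) = (170 + 0)*(-42 + 3) = 170*(-39) = -6630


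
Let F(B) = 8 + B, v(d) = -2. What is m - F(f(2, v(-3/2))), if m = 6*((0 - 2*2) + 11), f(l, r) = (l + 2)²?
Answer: 18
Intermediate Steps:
f(l, r) = (2 + l)²
m = 42 (m = 6*((0 - 4) + 11) = 6*(-4 + 11) = 6*7 = 42)
m - F(f(2, v(-3/2))) = 42 - (8 + (2 + 2)²) = 42 - (8 + 4²) = 42 - (8 + 16) = 42 - 1*24 = 42 - 24 = 18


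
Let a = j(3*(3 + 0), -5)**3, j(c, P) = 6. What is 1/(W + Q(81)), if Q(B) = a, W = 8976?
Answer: 1/9192 ≈ 0.00010879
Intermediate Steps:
a = 216 (a = 6**3 = 216)
Q(B) = 216
1/(W + Q(81)) = 1/(8976 + 216) = 1/9192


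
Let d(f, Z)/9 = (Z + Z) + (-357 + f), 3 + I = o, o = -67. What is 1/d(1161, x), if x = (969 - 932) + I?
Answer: 1/6642 ≈ 0.00015056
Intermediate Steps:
I = -70 (I = -3 - 67 = -70)
x = -33 (x = (969 - 932) - 70 = 37 - 70 = -33)
d(f, Z) = -3213 + 9*f + 18*Z (d(f, Z) = 9*((Z + Z) + (-357 + f)) = 9*(2*Z + (-357 + f)) = 9*(-357 + f + 2*Z) = -3213 + 9*f + 18*Z)
1/d(1161, x) = 1/(-3213 + 9*1161 + 18*(-33)) = 1/(-3213 + 10449 - 594) = 1/6642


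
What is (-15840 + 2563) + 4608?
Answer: -8669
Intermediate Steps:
(-15840 + 2563) + 4608 = -13277 + 4608 = -8669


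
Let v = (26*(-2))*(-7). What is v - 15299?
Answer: -14935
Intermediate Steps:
v = 364 (v = -52*(-7) = 364)
v - 15299 = 364 - 15299 = -14935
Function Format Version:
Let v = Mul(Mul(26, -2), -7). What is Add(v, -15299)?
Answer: -14935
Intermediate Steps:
v = 364 (v = Mul(-52, -7) = 364)
Add(v, -15299) = Add(364, -15299) = -14935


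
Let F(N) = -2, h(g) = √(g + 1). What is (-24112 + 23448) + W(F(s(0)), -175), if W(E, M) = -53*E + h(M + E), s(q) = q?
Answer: -558 + 4*I*√11 ≈ -558.0 + 13.266*I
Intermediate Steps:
h(g) = √(1 + g)
W(E, M) = √(1 + E + M) - 53*E (W(E, M) = -53*E + √(1 + (M + E)) = -53*E + √(1 + (E + M)) = -53*E + √(1 + E + M) = √(1 + E + M) - 53*E)
(-24112 + 23448) + W(F(s(0)), -175) = (-24112 + 23448) + (√(1 - 2 - 175) - 53*(-2)) = -664 + (√(-176) + 106) = -664 + (4*I*√11 + 106) = -664 + (106 + 4*I*√11) = -558 + 4*I*√11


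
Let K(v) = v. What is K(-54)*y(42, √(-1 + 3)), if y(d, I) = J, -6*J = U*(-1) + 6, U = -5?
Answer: 99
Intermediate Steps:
J = -11/6 (J = -(-5*(-1) + 6)/6 = -(5 + 6)/6 = -⅙*11 = -11/6 ≈ -1.8333)
y(d, I) = -11/6
K(-54)*y(42, √(-1 + 3)) = -54*(-11/6) = 99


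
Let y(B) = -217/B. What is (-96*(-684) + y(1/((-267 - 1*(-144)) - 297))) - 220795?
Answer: -63991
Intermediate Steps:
(-96*(-684) + y(1/((-267 - 1*(-144)) - 297))) - 220795 = (-96*(-684) - (-122388 + 31248)) - 220795 = (65664 - 217/(1/((-267 + 144) - 297))) - 220795 = (65664 - 217/(1/(-123 - 297))) - 220795 = (65664 - 217/(1/(-420))) - 220795 = (65664 - 217/(-1/420)) - 220795 = (65664 - 217*(-420)) - 220795 = (65664 + 91140) - 220795 = 156804 - 220795 = -63991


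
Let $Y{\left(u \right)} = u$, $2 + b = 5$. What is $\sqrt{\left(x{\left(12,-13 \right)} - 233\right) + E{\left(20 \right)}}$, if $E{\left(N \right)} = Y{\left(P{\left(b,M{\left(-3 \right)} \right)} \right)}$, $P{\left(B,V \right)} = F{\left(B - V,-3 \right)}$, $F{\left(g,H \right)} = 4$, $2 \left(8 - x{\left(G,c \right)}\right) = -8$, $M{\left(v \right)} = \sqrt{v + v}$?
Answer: $i \sqrt{217} \approx 14.731 i$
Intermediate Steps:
$M{\left(v \right)} = \sqrt{2} \sqrt{v}$ ($M{\left(v \right)} = \sqrt{2 v} = \sqrt{2} \sqrt{v}$)
$x{\left(G,c \right)} = 12$ ($x{\left(G,c \right)} = 8 - -4 = 8 + 4 = 12$)
$b = 3$ ($b = -2 + 5 = 3$)
$P{\left(B,V \right)} = 4$
$E{\left(N \right)} = 4$
$\sqrt{\left(x{\left(12,-13 \right)} - 233\right) + E{\left(20 \right)}} = \sqrt{\left(12 - 233\right) + 4} = \sqrt{-221 + 4} = \sqrt{-217} = i \sqrt{217}$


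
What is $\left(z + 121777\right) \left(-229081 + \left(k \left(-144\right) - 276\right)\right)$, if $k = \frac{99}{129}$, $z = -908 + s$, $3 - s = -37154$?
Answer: $- \frac{1559258818678}{43} \approx -3.6262 \cdot 10^{10}$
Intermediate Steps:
$s = 37157$ ($s = 3 - -37154 = 3 + 37154 = 37157$)
$z = 36249$ ($z = -908 + 37157 = 36249$)
$k = \frac{33}{43}$ ($k = 99 \cdot \frac{1}{129} = \frac{33}{43} \approx 0.76744$)
$\left(z + 121777\right) \left(-229081 + \left(k \left(-144\right) - 276\right)\right) = \left(36249 + 121777\right) \left(-229081 + \left(\frac{33}{43} \left(-144\right) - 276\right)\right) = 158026 \left(-229081 - \frac{16620}{43}\right) = 158026 \left(- \frac{9867103}{43}\right) = - \frac{1559258818678}{43}$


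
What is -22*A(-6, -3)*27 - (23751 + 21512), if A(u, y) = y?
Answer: -43481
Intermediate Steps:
-22*A(-6, -3)*27 - (23751 + 21512) = -22*(-3)*27 - (23751 + 21512) = 66*27 - 1*45263 = 1782 - 45263 = -43481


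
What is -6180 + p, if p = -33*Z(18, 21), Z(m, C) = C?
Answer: -6873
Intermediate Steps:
p = -693 (p = -33*21 = -693)
-6180 + p = -6180 - 693 = -6873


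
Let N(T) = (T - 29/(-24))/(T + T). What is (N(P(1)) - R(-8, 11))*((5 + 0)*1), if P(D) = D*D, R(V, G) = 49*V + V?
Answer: 96265/48 ≈ 2005.5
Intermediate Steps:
R(V, G) = 50*V
P(D) = D²
N(T) = (29/24 + T)/(2*T) (N(T) = (T - 29*(-1/24))/((2*T)) = (T + 29/24)*(1/(2*T)) = (29/24 + T)*(1/(2*T)) = (29/24 + T)/(2*T))
(N(P(1)) - R(-8, 11))*((5 + 0)*1) = ((29 + 24*1²)/(48*(1²)) - 50*(-8))*((5 + 0)*1) = ((1/48)*(29 + 24*1)/1 - 1*(-400))*(5*1) = ((1/48)*1*(29 + 24) + 400)*5 = ((1/48)*1*53 + 400)*5 = (53/48 + 400)*5 = (19253/48)*5 = 96265/48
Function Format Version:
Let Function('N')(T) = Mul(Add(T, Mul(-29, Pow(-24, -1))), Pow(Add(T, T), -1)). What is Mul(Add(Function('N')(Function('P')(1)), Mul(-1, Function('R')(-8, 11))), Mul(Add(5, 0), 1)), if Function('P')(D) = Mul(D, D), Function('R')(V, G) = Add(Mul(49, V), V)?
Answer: Rational(96265, 48) ≈ 2005.5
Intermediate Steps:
Function('R')(V, G) = Mul(50, V)
Function('P')(D) = Pow(D, 2)
Function('N')(T) = Mul(Rational(1, 2), Pow(T, -1), Add(Rational(29, 24), T)) (Function('N')(T) = Mul(Add(T, Mul(-29, Rational(-1, 24))), Pow(Mul(2, T), -1)) = Mul(Add(T, Rational(29, 24)), Mul(Rational(1, 2), Pow(T, -1))) = Mul(Add(Rational(29, 24), T), Mul(Rational(1, 2), Pow(T, -1))) = Mul(Rational(1, 2), Pow(T, -1), Add(Rational(29, 24), T)))
Mul(Add(Function('N')(Function('P')(1)), Mul(-1, Function('R')(-8, 11))), Mul(Add(5, 0), 1)) = Mul(Add(Mul(Rational(1, 48), Pow(Pow(1, 2), -1), Add(29, Mul(24, Pow(1, 2)))), Mul(-1, Mul(50, -8))), Mul(Add(5, 0), 1)) = Mul(Add(Mul(Rational(1, 48), Pow(1, -1), Add(29, Mul(24, 1))), Mul(-1, -400)), Mul(5, 1)) = Mul(Add(Mul(Rational(1, 48), 1, Add(29, 24)), 400), 5) = Mul(Add(Mul(Rational(1, 48), 1, 53), 400), 5) = Mul(Add(Rational(53, 48), 400), 5) = Mul(Rational(19253, 48), 5) = Rational(96265, 48)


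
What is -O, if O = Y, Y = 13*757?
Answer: -9841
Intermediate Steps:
Y = 9841
O = 9841
-O = -1*9841 = -9841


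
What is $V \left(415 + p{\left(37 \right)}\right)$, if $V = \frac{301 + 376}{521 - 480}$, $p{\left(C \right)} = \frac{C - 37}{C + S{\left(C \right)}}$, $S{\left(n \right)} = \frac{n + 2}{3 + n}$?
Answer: $\frac{280955}{41} \approx 6852.6$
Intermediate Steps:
$S{\left(n \right)} = \frac{2 + n}{3 + n}$
$p{\left(C \right)} = \frac{-37 + C}{C + \frac{2 + C}{3 + C}}$ ($p{\left(C \right)} = \frac{C - 37}{C + \frac{2 + C}{3 + C}} = \frac{-37 + C}{C + \frac{2 + C}{3 + C}}$)
$V = \frac{677}{41} \approx 16.512$
$V \left(415 + p{\left(37 \right)}\right) = \frac{677 \left(415 + \frac{\left(-37 + 37\right) \left(3 + 37\right)}{2 + 37 + 37 \left(3 + 37\right)}\right)}{41} = \frac{677 \left(415 + \frac{1}{2 + 37 + 37 \cdot 40} \cdot 0 \cdot 40\right)}{41} = \frac{677 \left(415 + \frac{1}{2 + 37 + 1480} \cdot 0 \cdot 40\right)}{41} = \frac{677 \left(415 + \frac{1}{1519} \cdot 0 \cdot 40\right)}{41} = \frac{677 \left(415 + 0\right)}{41} = \frac{677}{41} \cdot 415 = \frac{280955}{41}$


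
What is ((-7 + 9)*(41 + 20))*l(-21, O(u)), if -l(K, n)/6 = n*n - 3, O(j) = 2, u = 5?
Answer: -732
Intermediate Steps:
l(K, n) = 18 - 6*n² (l(K, n) = -6*(n*n - 3) = -6*(n² - 3) = -6*(-3 + n²) = 18 - 6*n²)
((-7 + 9)*(41 + 20))*l(-21, O(u)) = ((-7 + 9)*(41 + 20))*(18 - 6*2²) = (2*61)*(18 - 6*4) = 122*(18 - 24) = 122*(-6) = -732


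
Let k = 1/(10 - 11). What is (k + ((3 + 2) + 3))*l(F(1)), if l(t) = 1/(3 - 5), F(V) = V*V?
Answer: -7/2 ≈ -3.5000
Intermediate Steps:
F(V) = V**2
k = -1 (k = 1/(-1) = -1)
l(t) = -1/2 (l(t) = 1/(-2) = -1/2)
(k + ((3 + 2) + 3))*l(F(1)) = (-1 + ((3 + 2) + 3))*(-1/2) = (-1 + (5 + 3))*(-1/2) = (-1 + 8)*(-1/2) = 7*(-1/2) = -7/2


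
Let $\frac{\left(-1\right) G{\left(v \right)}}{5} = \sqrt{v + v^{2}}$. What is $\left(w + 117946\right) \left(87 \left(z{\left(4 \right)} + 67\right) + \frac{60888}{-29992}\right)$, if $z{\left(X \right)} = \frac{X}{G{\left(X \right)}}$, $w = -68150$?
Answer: $\frac{1087809056760}{3749} - \frac{8664504 \sqrt{5}}{25} \approx 2.8938 \cdot 10^{8}$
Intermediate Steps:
$G{\left(v \right)} = - 5 \sqrt{v + v^{2}}$
$z{\left(X \right)} = - \frac{X}{5 \sqrt{X \left(1 + X\right)}}$ ($z{\left(X \right)} = \frac{X}{\left(-5\right) \sqrt{X \left(1 + X\right)}} = - \frac{1}{5 \sqrt{X \left(1 + X\right)}} X = - \frac{X}{5 \sqrt{X \left(1 + X\right)}}$)
$\left(w + 117946\right) \left(87 \left(z{\left(4 \right)} + 67\right) + \frac{60888}{-29992}\right) = \left(-68150 + 117946\right) \left(87 \left(\left(- \frac{1}{5}\right) 4 \frac{1}{\sqrt{4 \left(1 + 4\right)}} + 67\right) + \frac{60888}{-29992}\right) = 49796 \left(87 \left(\left(- \frac{1}{5}\right) 4 \frac{1}{\sqrt{4 \cdot 5}} + 67\right) + 60888 \left(- \frac{1}{29992}\right)\right) = 49796 \left(87 \left(\left(- \frac{1}{5}\right) 4 \frac{1}{\sqrt{20}} + 67\right) - \frac{7611}{3749}\right) = 49796 \left(87 \left(\left(- \frac{1}{5}\right) 4 \frac{\sqrt{5}}{10} + 67\right) - \frac{7611}{3749}\right) = 49796 \left(87 \left(- \frac{2 \sqrt{5}}{25} + 67\right) - \frac{7611}{3749}\right) = 49796 \left(87 \left(67 - \frac{2 \sqrt{5}}{25}\right) - \frac{7611}{3749}\right) = 49796 \left(\left(5829 - \frac{174 \sqrt{5}}{25}\right) - \frac{7611}{3749}\right) = 49796 \left(\frac{21845310}{3749} - \frac{174 \sqrt{5}}{25}\right) = \frac{1087809056760}{3749} - \frac{8664504 \sqrt{5}}{25}$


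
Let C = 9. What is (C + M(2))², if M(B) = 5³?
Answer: 17956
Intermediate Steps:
M(B) = 125
(C + M(2))² = (9 + 125)² = 134² = 17956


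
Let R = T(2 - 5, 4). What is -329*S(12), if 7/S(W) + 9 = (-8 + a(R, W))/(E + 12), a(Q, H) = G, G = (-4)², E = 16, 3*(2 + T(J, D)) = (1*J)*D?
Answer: 16121/61 ≈ 264.28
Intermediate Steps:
T(J, D) = -2 + D*J/3 (T(J, D) = -2 + ((1*J)*D)/3 = -2 + (J*D)/3 = -2 + (D*J)/3 = -2 + D*J/3)
R = -6 (R = -2 + (⅓)*4*(2 - 5) = -2 + (⅓)*4*(-3) = -2 - 4 = -6)
G = 16
a(Q, H) = 16
S(W) = -49/61 (S(W) = 7/(-9 + (-8 + 16)/(16 + 12)) = 7/(-9 + 8/28) = 7/(-9 + 8*(1/28)) = 7/(-9 + 2/7) = 7/(-61/7) = 7*(-7/61) = -49/61)
-329*S(12) = -329*(-49/61) = 16121/61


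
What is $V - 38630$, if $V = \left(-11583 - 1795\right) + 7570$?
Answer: $-44438$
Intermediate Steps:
$V = -5808$ ($V = \left(-11583 - 1795\right) + 7570 = -13378 + 7570 = -5808$)
$V - 38630 = -5808 - 38630 = -44438$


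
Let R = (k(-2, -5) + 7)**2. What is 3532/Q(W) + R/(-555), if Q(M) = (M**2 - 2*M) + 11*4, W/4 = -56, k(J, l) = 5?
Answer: -444661/2343395 ≈ -0.18975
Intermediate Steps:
W = -224 (W = 4*(-56) = -224)
R = 144 (R = (5 + 7)**2 = 12**2 = 144)
Q(M) = 44 + M**2 - 2*M (Q(M) = (M**2 - 2*M) + 44 = 44 + M**2 - 2*M)
3532/Q(W) + R/(-555) = 3532/(44 + (-224)**2 - 2*(-224)) + 144/(-555) = 3532/(44 + 50176 + 448) + 144*(-1/555) = 3532/50668 - 48/185 = 3532*(1/50668) - 48/185 = 883/12667 - 48/185 = -444661/2343395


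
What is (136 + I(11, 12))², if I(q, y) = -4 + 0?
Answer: 17424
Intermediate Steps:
I(q, y) = -4
(136 + I(11, 12))² = (136 - 4)² = 132² = 17424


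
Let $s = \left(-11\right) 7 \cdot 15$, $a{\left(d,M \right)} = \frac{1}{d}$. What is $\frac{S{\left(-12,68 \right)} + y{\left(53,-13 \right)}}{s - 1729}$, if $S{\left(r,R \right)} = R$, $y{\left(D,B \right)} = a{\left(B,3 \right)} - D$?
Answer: $- \frac{97}{18746} \approx -0.0051744$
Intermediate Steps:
$y{\left(D,B \right)} = \frac{1}{B} - D$
$s = -1155$ ($s = \left(-77\right) 15 = -1155$)
$\frac{S{\left(-12,68 \right)} + y{\left(53,-13 \right)}}{s - 1729} = \frac{68 + \left(\frac{1}{-13} - 53\right)}{-1155 - 1729} = \frac{68 - \frac{690}{13}}{-2884} = \left(68 - \frac{690}{13}\right) \left(- \frac{1}{2884}\right) = \frac{194}{13} \left(- \frac{1}{2884}\right) = - \frac{97}{18746}$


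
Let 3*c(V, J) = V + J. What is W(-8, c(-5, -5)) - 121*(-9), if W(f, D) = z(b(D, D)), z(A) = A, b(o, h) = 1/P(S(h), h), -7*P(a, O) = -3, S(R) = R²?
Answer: 3274/3 ≈ 1091.3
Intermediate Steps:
P(a, O) = 3/7 (P(a, O) = -⅐*(-3) = 3/7)
b(o, h) = 7/3 (b(o, h) = 1/(3/7) = 7/3)
c(V, J) = J/3 + V/3 (c(V, J) = (V + J)/3 = (J + V)/3 = J/3 + V/3)
W(f, D) = 7/3
W(-8, c(-5, -5)) - 121*(-9) = 7/3 - 121*(-9) = 7/3 + 1089 = 3274/3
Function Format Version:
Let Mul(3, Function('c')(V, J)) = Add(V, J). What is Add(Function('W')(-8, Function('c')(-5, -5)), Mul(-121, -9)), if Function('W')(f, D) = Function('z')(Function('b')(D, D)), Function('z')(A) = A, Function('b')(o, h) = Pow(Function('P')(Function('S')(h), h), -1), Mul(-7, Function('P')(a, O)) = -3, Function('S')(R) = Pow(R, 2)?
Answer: Rational(3274, 3) ≈ 1091.3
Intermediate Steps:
Function('P')(a, O) = Rational(3, 7) (Function('P')(a, O) = Mul(Rational(-1, 7), -3) = Rational(3, 7))
Function('b')(o, h) = Rational(7, 3) (Function('b')(o, h) = Pow(Rational(3, 7), -1) = Rational(7, 3))
Function('c')(V, J) = Add(Mul(Rational(1, 3), J), Mul(Rational(1, 3), V)) (Function('c')(V, J) = Mul(Rational(1, 3), Add(V, J)) = Mul(Rational(1, 3), Add(J, V)) = Add(Mul(Rational(1, 3), J), Mul(Rational(1, 3), V)))
Function('W')(f, D) = Rational(7, 3)
Add(Function('W')(-8, Function('c')(-5, -5)), Mul(-121, -9)) = Add(Rational(7, 3), Mul(-121, -9)) = Add(Rational(7, 3), 1089) = Rational(3274, 3)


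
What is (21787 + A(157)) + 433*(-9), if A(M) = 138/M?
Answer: 2808868/157 ≈ 17891.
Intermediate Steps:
(21787 + A(157)) + 433*(-9) = (21787 + 138/157) + 433*(-9) = (21787 + 138*(1/157)) - 3897 = (21787 + 138/157) - 3897 = 3420697/157 - 3897 = 2808868/157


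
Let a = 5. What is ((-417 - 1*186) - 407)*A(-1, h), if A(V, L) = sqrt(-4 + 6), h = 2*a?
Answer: -1010*sqrt(2) ≈ -1428.4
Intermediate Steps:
h = 10 (h = 2*5 = 10)
A(V, L) = sqrt(2)
((-417 - 1*186) - 407)*A(-1, h) = ((-417 - 1*186) - 407)*sqrt(2) = ((-417 - 186) - 407)*sqrt(2) = (-603 - 407)*sqrt(2) = -1010*sqrt(2)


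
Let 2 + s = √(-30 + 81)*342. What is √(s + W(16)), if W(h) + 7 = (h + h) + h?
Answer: √(39 + 342*√51) ≈ 49.813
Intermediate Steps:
W(h) = -7 + 3*h (W(h) = -7 + ((h + h) + h) = -7 + (2*h + h) = -7 + 3*h)
s = -2 + 342*√51 (s = -2 + √(-30 + 81)*342 = -2 + √51*342 = -2 + 342*√51 ≈ 2440.4)
√(s + W(16)) = √((-2 + 342*√51) + (-7 + 3*16)) = √((-2 + 342*√51) + (-7 + 48)) = √((-2 + 342*√51) + 41) = √(39 + 342*√51)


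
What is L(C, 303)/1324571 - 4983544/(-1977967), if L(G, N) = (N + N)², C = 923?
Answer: 7327438548836/2619957727157 ≈ 2.7968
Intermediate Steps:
L(G, N) = 4*N² (L(G, N) = (2*N)² = 4*N²)
L(C, 303)/1324571 - 4983544/(-1977967) = (4*303²)/1324571 - 4983544/(-1977967) = (4*91809)*(1/1324571) - 4983544*(-1/1977967) = 367236*(1/1324571) + 4983544/1977967 = 367236/1324571 + 4983544/1977967 = 7327438548836/2619957727157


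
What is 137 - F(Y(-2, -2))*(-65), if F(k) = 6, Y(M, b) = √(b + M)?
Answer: 527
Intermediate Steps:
Y(M, b) = √(M + b)
137 - F(Y(-2, -2))*(-65) = 137 - 1*6*(-65) = 137 - 6*(-65) = 137 + 390 = 527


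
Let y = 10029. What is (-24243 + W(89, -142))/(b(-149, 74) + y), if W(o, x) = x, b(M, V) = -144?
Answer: -4877/1977 ≈ -2.4669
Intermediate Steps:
(-24243 + W(89, -142))/(b(-149, 74) + y) = (-24243 - 142)/(-144 + 10029) = -24385/9885 = -24385*1/9885 = -4877/1977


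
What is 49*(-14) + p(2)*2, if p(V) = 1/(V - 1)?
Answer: -684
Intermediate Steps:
p(V) = 1/(-1 + V)
49*(-14) + p(2)*2 = 49*(-14) + 2/(-1 + 2) = -686 + 2/1 = -686 + 1*2 = -686 + 2 = -684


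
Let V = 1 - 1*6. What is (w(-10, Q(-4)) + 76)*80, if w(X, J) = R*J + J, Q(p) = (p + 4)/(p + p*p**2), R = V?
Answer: 6080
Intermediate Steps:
V = -5 (V = 1 - 6 = -5)
R = -5
Q(p) = (4 + p)/(p + p**3)
w(X, J) = -4*J (w(X, J) = -5*J + J = -4*J)
(w(-10, Q(-4)) + 76)*80 = (-4*(4 - 4)/(-4 + (-4)**3) + 76)*80 = (-4*0/(-4 - 64) + 76)*80 = (-4*0/(-68) + 76)*80 = (-(-1)*0/17 + 76)*80 = (-4*0 + 76)*80 = (0 + 76)*80 = 76*80 = 6080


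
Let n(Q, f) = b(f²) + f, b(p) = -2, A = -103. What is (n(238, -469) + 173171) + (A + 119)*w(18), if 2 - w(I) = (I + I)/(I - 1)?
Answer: 2935868/17 ≈ 1.7270e+5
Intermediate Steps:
w(I) = 2 - 2*I/(-1 + I) (w(I) = 2 - (I + I)/(I - 1) = 2 - 2*I/(-1 + I))
n(Q, f) = -2 + f
(n(238, -469) + 173171) + (A + 119)*w(18) = ((-2 - 469) + 173171) + (-103 + 119)*(-2/(-1 + 18)) = (-471 + 173171) + 16*(-2/17) = 172700 + 16*(-2*1/17) = 172700 + 16*(-2/17) = 172700 - 32/17 = 2935868/17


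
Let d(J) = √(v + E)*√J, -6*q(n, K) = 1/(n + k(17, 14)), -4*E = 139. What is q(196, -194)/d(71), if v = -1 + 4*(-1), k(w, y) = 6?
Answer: I*√11289/6841134 ≈ 1.5531e-5*I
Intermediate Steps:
E = -139/4 (E = -¼*139 = -139/4 ≈ -34.750)
v = -5 (v = -1 - 4 = -5)
q(n, K) = -1/(6*(6 + n)) (q(n, K) = -1/(6*(n + 6)) = -1/(6*(6 + n)))
d(J) = I*√159*√J/2 (d(J) = √(-5 - 139/4)*√J = √(-159/4)*√J = (I*√159/2)*√J = I*√159*√J/2)
q(196, -194)/d(71) = (-1/(36 + 6*196))/((I*√159*√71/2)) = (-1/(36 + 1176))/((I*√11289/2)) = (-1/1212)*(-2*I*√11289/11289) = (-1*1/1212)*(-2*I*√11289/11289) = -(-1)*I*√11289/6841134 = I*√11289/6841134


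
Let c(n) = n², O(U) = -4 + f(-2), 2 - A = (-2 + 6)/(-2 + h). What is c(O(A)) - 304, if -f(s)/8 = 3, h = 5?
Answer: 480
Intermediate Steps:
f(s) = -24 (f(s) = -8*3 = -24)
A = ⅔ (A = 2 - (-2 + 6)/(-2 + 5) = 2 - 4/3 = ⅔ ≈ 0.66667)
O(U) = -28 (O(U) = -4 - 24 = -28)
c(O(A)) - 304 = (-28)² - 304 = 784 - 304 = 480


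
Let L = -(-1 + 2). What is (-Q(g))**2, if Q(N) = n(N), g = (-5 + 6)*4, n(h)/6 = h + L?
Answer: 324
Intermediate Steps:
L = -1 (L = -1*1 = -1)
n(h) = -6 + 6*h (n(h) = 6*(h - 1) = 6*(-1 + h) = -6 + 6*h)
g = 4 (g = 1*4 = 4)
Q(N) = -6 + 6*N
(-Q(g))**2 = (-(-6 + 6*4))**2 = (-(-6 + 24))**2 = (-1*18)**2 = (-18)**2 = 324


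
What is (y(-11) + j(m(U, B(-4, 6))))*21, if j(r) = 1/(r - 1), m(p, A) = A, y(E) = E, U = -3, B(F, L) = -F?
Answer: -224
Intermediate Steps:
j(r) = 1/(-1 + r)
(y(-11) + j(m(U, B(-4, 6))))*21 = (-11 + 1/(-1 - 1*(-4)))*21 = (-11 + 1/(-1 + 4))*21 = (-11 + 1/3)*21 = -32/3*21 = -224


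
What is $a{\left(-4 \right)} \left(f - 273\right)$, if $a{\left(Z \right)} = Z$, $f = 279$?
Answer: $-24$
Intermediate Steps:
$a{\left(-4 \right)} \left(f - 273\right) = - 4 \left(279 - 273\right) = \left(-4\right) 6 = -24$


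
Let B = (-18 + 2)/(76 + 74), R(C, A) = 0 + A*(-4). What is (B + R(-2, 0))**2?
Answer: 64/5625 ≈ 0.011378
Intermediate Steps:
R(C, A) = -4*A (R(C, A) = 0 - 4*A = -4*A)
B = -8/75 (B = -16/150 = -16*1/150 = -8/75 ≈ -0.10667)
(B + R(-2, 0))**2 = (-8/75 - 4*0)**2 = (-8/75 + 0)**2 = (-8/75)**2 = 64/5625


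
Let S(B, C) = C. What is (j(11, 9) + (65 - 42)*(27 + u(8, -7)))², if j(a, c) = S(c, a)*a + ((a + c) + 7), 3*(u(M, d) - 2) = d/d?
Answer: 6091024/9 ≈ 6.7678e+5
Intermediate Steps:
u(M, d) = 7/3 (u(M, d) = 2 + (d/d)/3 = 2 + (⅓)*1 = 2 + ⅓ = 7/3)
j(a, c) = 7 + a + c + a² (j(a, c) = a*a + ((a + c) + 7) = a² + (7 + a + c) = 7 + a + c + a²)
(j(11, 9) + (65 - 42)*(27 + u(8, -7)))² = ((7 + 11 + 9 + 11²) + (65 - 42)*(27 + 7/3))² = ((7 + 11 + 9 + 121) + 23*(88/3))² = (148 + 2024/3)² = (2468/3)² = 6091024/9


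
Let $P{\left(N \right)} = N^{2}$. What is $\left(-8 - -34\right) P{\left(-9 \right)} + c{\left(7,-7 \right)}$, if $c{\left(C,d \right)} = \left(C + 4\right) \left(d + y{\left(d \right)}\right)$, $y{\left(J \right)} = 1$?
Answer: $2040$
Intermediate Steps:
$c{\left(C,d \right)} = \left(1 + d\right) \left(4 + C\right)$ ($c{\left(C,d \right)} = \left(C + 4\right) \left(d + 1\right) = \left(4 + C\right) \left(1 + d\right) = \left(1 + d\right) \left(4 + C\right)$)
$\left(-8 - -34\right) P{\left(-9 \right)} + c{\left(7,-7 \right)} = \left(-8 - -34\right) \left(-9\right)^{2} + \left(4 + 7 + 4 \left(-7\right) + 7 \left(-7\right)\right) = \left(-8 + 34\right) 81 + \left(4 + 7 - 28 - 49\right) = 26 \cdot 81 - 66 = 2106 - 66 = 2040$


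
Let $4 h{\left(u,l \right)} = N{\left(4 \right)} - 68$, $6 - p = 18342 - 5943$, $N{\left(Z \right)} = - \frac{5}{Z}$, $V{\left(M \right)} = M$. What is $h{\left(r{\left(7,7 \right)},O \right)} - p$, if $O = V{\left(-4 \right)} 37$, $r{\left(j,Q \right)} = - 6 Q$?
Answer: $\frac{198011}{16} \approx 12376.0$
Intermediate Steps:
$p = -12393$ ($p = 6 - \left(18342 - 5943\right) = 6 - 12399 = -12393$)
$O = -148$ ($O = \left(-4\right) 37 = -148$)
$h{\left(u,l \right)} = - \frac{277}{16}$ ($h{\left(u,l \right)} = \frac{- \frac{5}{4} - 68}{4} = \frac{1}{4} \left(- \frac{277}{4}\right) = - \frac{277}{16}$)
$h{\left(r{\left(7,7 \right)},O \right)} - p = - \frac{277}{16} - -12393 = - \frac{277}{16} + 12393 = \frac{198011}{16}$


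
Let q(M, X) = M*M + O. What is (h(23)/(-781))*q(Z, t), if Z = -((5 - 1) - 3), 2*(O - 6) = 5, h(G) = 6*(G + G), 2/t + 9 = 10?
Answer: -2622/781 ≈ -3.3572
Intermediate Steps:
t = 2 (t = 2/(-9 + 10) = 2/1 = 2*1 = 2)
h(G) = 12*G (h(G) = 6*(2*G) = 12*G)
O = 17/2 (O = 6 + (½)*5 = 6 + 5/2 = 17/2 ≈ 8.5000)
Z = -1 (Z = -(4 - 3) = -1*1 = -1)
q(M, X) = 17/2 + M² (q(M, X) = M*M + 17/2 = M² + 17/2 = 17/2 + M²)
(h(23)/(-781))*q(Z, t) = ((12*23)/(-781))*(17/2 + (-1)²) = (276*(-1/781))*(17/2 + 1) = -276/781*19/2 = -2622/781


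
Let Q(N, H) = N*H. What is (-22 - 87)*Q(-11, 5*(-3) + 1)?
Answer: -16786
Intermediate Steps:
Q(N, H) = H*N
(-22 - 87)*Q(-11, 5*(-3) + 1) = (-22 - 87)*((5*(-3) + 1)*(-11)) = -109*(-15 + 1)*(-11) = -(-1526)*(-11) = -109*154 = -16786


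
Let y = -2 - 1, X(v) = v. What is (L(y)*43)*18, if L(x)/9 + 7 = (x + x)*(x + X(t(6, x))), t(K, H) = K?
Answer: -174150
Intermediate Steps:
y = -3
L(x) = -63 + 18*x*(6 + x) (L(x) = -63 + 9*((x + x)*(x + 6)) = -63 + 9*((2*x)*(6 + x)) = -63 + 9*(2*x*(6 + x)) = -63 + 18*x*(6 + x))
(L(y)*43)*18 = ((-63 + 18*(-3)² + 108*(-3))*43)*18 = ((-63 + 18*9 - 324)*43)*18 = ((-63 + 162 - 324)*43)*18 = -225*43*18 = -9675*18 = -174150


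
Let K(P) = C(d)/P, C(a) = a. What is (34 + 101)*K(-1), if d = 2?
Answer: -270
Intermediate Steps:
K(P) = 2/P
(34 + 101)*K(-1) = (34 + 101)*(2/(-1)) = 135*(2*(-1)) = 135*(-2) = -270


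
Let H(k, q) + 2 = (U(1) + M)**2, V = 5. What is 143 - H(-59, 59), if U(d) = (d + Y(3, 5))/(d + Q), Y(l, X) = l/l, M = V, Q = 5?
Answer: 1049/9 ≈ 116.56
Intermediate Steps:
M = 5
Y(l, X) = 1
U(d) = (1 + d)/(5 + d) (U(d) = (d + 1)/(d + 5) = (1 + d)/(5 + d))
H(k, q) = 238/9 (H(k, q) = -2 + ((1 + 1)/(5 + 1) + 5)**2 = -2 + (2/6 + 5)**2 = -2 + ((1/6)*2 + 5)**2 = -2 + (1/3 + 5)**2 = -2 + (16/3)**2 = -2 + 256/9 = 238/9)
143 - H(-59, 59) = 143 - 1*238/9 = 143 - 238/9 = 1049/9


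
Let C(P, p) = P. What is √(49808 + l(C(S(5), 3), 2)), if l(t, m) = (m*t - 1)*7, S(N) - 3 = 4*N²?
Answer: √51243 ≈ 226.37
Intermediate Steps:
S(N) = 3 + 4*N²
l(t, m) = -7 + 7*m*t (l(t, m) = (-1 + m*t)*7 = -7 + 7*m*t)
√(49808 + l(C(S(5), 3), 2)) = √(49808 + (-7 + 7*2*(3 + 4*5²))) = √(49808 + (-7 + 7*2*(3 + 4*25))) = √(49808 + (-7 + 7*2*(3 + 100))) = √(49808 + (-7 + 7*2*103)) = √(49808 + (-7 + 1442)) = √(49808 + 1435) = √51243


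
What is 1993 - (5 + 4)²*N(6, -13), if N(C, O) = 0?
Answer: 1993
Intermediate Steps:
1993 - (5 + 4)²*N(6, -13) = 1993 - (5 + 4)²*0 = 1993 - 9²*0 = 1993 - 81*0 = 1993 - 1*0 = 1993 + 0 = 1993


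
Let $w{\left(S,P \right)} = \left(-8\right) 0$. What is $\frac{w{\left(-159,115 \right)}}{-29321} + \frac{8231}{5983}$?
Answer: $\frac{8231}{5983} \approx 1.3757$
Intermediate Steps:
$w{\left(S,P \right)} = 0$
$\frac{w{\left(-159,115 \right)}}{-29321} + \frac{8231}{5983} = \frac{0}{-29321} + \frac{8231}{5983} = 0 \left(- \frac{1}{29321}\right) + 8231 \cdot \frac{1}{5983} = 0 + \frac{8231}{5983} = \frac{8231}{5983}$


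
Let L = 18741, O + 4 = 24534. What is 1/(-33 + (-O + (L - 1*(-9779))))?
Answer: 1/3957 ≈ 0.00025272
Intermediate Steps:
O = 24530 (O = -4 + 24534 = 24530)
1/(-33 + (-O + (L - 1*(-9779)))) = 1/(-33 + (-1*24530 + (18741 - 1*(-9779)))) = 1/(-33 + (-24530 + (18741 + 9779))) = 1/(-33 + (-24530 + 28520)) = 1/(-33 + 3990) = 1/3957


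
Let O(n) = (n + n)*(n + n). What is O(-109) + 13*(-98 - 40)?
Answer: 45730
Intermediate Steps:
O(n) = 4*n**2 (O(n) = (2*n)*(2*n) = 4*n**2)
O(-109) + 13*(-98 - 40) = 4*(-109)**2 + 13*(-98 - 40) = 4*11881 + 13*(-138) = 47524 - 1794 = 45730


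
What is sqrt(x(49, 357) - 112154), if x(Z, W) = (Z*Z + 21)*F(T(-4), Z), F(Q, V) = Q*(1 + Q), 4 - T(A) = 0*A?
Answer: I*sqrt(63714) ≈ 252.42*I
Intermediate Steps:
T(A) = 4 (T(A) = 4 - 0*A = 4 - 1*0 = 4 + 0 = 4)
x(Z, W) = 420 + 20*Z**2 (x(Z, W) = (Z*Z + 21)*(4*(1 + 4)) = (Z**2 + 21)*(4*5) = (21 + Z**2)*20 = 420 + 20*Z**2)
sqrt(x(49, 357) - 112154) = sqrt((420 + 20*49**2) - 112154) = sqrt((420 + 20*2401) - 112154) = sqrt((420 + 48020) - 112154) = sqrt(48440 - 112154) = sqrt(-63714) = I*sqrt(63714)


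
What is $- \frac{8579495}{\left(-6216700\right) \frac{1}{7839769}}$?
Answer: $\frac{1921750255333}{177620} \approx 1.0819 \cdot 10^{7}$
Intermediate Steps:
$- \frac{8579495}{\left(-6216700\right) \frac{1}{7839769}} = - \frac{8579495}{- \frac{888100}{1119967}} = \left(-8579495\right) \left(- \frac{1119967}{888100}\right) = \frac{1921750255333}{177620}$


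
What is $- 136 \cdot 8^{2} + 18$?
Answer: $-8686$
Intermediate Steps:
$- 136 \cdot 8^{2} + 18 = \left(-136\right) 64 + 18 = -8704 + 18 = -8686$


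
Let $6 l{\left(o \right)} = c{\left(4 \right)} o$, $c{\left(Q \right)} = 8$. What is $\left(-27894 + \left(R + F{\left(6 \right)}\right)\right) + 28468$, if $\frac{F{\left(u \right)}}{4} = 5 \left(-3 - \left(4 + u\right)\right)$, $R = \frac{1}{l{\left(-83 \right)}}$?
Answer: $\frac{104245}{332} \approx 313.99$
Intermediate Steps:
$l{\left(o \right)} = \frac{4 o}{3}$ ($l{\left(o \right)} = \frac{8 o}{6} = \frac{4 o}{3}$)
$R = - \frac{3}{332}$ ($R = \frac{1}{\frac{4}{3} \left(-83\right)} = \frac{1}{- \frac{332}{3}} = - \frac{3}{332} \approx -0.0090361$)
$F{\left(u \right)} = -140 - 20 u$ ($F{\left(u \right)} = 4 \cdot 5 \left(-3 - \left(4 + u\right)\right) = 4 \cdot 5 \left(-7 - u\right) = 4 \left(-35 - 5 u\right) = -140 - 20 u$)
$\left(-27894 + \left(R + F{\left(6 \right)}\right)\right) + 28468 = \left(-27894 - \frac{86323}{332}\right) + 28468 = - \frac{9347131}{332} + 28468 = \frac{104245}{332}$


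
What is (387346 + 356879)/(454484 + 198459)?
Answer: 744225/652943 ≈ 1.1398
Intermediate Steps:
(387346 + 356879)/(454484 + 198459) = 744225/652943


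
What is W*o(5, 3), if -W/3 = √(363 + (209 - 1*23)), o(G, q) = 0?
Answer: 0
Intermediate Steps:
W = -9*√61 (W = -3*√(363 + (209 - 1*23)) = -3*√(363 + (209 - 23)) = -3*√(363 + 186) = -9*√61 ≈ -70.292)
W*o(5, 3) = -9*√61*0 = 0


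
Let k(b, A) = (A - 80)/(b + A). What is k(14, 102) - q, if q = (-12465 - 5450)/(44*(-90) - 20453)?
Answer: -770527/1415954 ≈ -0.54418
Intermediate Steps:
k(b, A) = (-80 + A)/(A + b)
q = 17915/24413 (q = -17915/(-3960 - 20453) = -17915/(-24413) = -17915*(-1/24413) = 17915/24413 ≈ 0.73383)
k(14, 102) - q = (-80 + 102)/(102 + 14) - 1*17915/24413 = 22/116 - 17915/24413 = (1/116)*22 - 17915/24413 = 11/58 - 17915/24413 = -770527/1415954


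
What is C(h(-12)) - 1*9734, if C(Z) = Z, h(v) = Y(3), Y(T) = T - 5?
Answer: -9736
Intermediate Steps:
Y(T) = -5 + T
h(v) = -2 (h(v) = -5 + 3 = -2)
C(h(-12)) - 1*9734 = -2 - 1*9734 = -2 - 9734 = -9736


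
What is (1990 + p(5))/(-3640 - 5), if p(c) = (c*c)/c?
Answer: -133/243 ≈ -0.54733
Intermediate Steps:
p(c) = c (p(c) = c²/c = c)
(1990 + p(5))/(-3640 - 5) = (1990 + 5)/(-3640 - 5) = 1995/(-3645) = 1995*(-1/3645) = -133/243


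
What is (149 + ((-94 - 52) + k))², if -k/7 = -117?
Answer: 675684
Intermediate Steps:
k = 819 (k = -7*(-117) = 819)
(149 + ((-94 - 52) + k))² = (149 + ((-94 - 52) + 819))² = (149 + (-146 + 819))² = (149 + 673)² = 822² = 675684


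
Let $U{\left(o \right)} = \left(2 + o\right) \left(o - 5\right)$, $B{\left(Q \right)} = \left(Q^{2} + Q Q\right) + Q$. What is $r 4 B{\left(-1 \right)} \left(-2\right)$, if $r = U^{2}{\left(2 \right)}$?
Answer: $-1152$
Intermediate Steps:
$B{\left(Q \right)} = Q + 2 Q^{2}$ ($B{\left(Q \right)} = \left(Q^{2} + Q^{2}\right) + Q = 2 Q^{2} + Q = Q + 2 Q^{2}$)
$U{\left(o \right)} = \left(-5 + o\right) \left(2 + o\right)$ ($U{\left(o \right)} = \left(2 + o\right) \left(o + \left(-5 + 0\right)\right) = \left(2 + o\right) \left(o - 5\right) = \left(2 + o\right) \left(-5 + o\right) = \left(-5 + o\right) \left(2 + o\right)$)
$r = 144$ ($r = \left(-10 + 2^{2} - 6\right)^{2} = \left(-10 + 4 - 6\right)^{2} = \left(-12\right)^{2} = 144$)
$r 4 B{\left(-1 \right)} \left(-2\right) = 144 \cdot 4 \left(- (1 + 2 \left(-1\right))\right) \left(-2\right) = 144 \cdot 4 \left(- (1 - 2)\right) \left(-2\right) = 144 \cdot 4 \left(\left(-1\right) \left(-1\right)\right) \left(-2\right) = 144 \cdot 4 \cdot 1 \left(-2\right) = 144 \cdot 4 \left(-2\right) = 144 \left(-8\right) = -1152$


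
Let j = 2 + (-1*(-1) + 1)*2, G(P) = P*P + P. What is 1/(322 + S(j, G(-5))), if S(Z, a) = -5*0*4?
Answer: 1/322 ≈ 0.0031056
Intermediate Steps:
G(P) = P + P**2 (G(P) = P**2 + P = P + P**2)
j = 6 (j = 2 + (1 + 1)*2 = 2 + 2*2 = 2 + 4 = 6)
S(Z, a) = 0 (S(Z, a) = 0*4 = 0)
1/(322 + S(j, G(-5))) = 1/(322 + 0) = 1/322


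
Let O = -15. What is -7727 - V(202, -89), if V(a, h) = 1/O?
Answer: -115904/15 ≈ -7726.9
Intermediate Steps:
V(a, h) = -1/15 (V(a, h) = 1/(-15) = -1/15)
-7727 - V(202, -89) = -7727 - 1*(-1/15) = -7727 + 1/15 = -115904/15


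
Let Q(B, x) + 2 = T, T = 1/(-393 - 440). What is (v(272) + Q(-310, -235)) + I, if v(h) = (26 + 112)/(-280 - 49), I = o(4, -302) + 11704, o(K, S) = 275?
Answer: 468895058/39151 ≈ 11977.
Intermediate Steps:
T = -1/833 (T = 1/(-833) = -1/833 ≈ -0.0012005)
I = 11979 (I = 275 + 11704 = 11979)
Q(B, x) = -1667/833 (Q(B, x) = -2 - 1/833 = -1667/833)
v(h) = -138/329 (v(h) = 138/(-329) = 138*(-1/329) = -138/329)
(v(272) + Q(-310, -235)) + I = (-138/329 - 1667/833) + 11979 = -94771/39151 + 11979 = 468895058/39151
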